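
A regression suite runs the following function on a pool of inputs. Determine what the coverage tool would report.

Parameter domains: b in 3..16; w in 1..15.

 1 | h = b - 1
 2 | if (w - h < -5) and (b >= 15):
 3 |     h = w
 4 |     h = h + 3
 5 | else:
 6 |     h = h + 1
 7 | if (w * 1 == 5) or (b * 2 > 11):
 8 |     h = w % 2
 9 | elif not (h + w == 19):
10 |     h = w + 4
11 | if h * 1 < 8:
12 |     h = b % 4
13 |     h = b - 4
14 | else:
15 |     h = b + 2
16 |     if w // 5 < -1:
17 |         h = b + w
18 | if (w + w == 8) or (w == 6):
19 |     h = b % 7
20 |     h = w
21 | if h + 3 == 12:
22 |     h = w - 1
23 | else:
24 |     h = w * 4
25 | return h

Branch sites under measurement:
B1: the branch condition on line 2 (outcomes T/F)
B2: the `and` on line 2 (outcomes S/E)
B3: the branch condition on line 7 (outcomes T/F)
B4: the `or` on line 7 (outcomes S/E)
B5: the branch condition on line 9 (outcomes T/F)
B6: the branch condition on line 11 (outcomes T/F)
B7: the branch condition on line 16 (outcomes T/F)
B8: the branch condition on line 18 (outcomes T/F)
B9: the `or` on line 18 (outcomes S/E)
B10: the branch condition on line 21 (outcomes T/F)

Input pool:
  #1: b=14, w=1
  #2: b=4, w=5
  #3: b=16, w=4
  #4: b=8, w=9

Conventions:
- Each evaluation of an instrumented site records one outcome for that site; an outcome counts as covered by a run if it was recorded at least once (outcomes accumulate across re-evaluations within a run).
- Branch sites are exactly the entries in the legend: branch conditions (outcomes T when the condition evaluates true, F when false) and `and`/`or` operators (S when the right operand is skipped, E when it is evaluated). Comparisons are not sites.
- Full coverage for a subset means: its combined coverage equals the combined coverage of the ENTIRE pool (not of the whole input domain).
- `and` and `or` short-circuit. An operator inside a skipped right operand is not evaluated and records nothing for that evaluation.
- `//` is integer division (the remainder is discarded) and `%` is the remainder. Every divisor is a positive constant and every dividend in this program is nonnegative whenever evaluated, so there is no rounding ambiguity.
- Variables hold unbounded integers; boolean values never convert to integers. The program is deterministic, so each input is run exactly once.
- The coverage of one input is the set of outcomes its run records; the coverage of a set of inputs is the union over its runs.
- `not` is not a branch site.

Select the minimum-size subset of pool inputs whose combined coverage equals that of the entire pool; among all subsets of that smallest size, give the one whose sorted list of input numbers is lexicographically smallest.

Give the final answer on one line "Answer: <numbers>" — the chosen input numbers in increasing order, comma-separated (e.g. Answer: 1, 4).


run #1 (b=14, w=1) runs B2->E, B1->F, B4->E, B3->T, B6->T, B9->E, B8->F, B10->F; records B1=F, B2=E, B3=T, B4=E, B6=T, B8=F, B9=E, B10=F
run #2 (b=4, w=5) runs B2->S, B1->F, B4->S, B3->T, B6->T, B9->E, B8->F, B10->F; records B1=F, B2=S, B3=T, B4=S, B6=T, B8=F, B9=E, B10=F
run #3 (b=16, w=4) runs B2->E, B1->T, B4->E, B3->T, B6->T, B9->S, B8->T, B10->F; records B1=T, B2=E, B3=T, B4=E, B6=T, B8=T, B9=S, B10=F
run #4 (b=8, w=9) runs B2->S, B1->F, B4->E, B3->T, B6->T, B9->E, B8->F, B10->F; records B1=F, B2=S, B3=T, B4=E, B6=T, B8=F, B9=E, B10=F
the full pool covers 13 outcomes: B1=T, B1=F, B2=S, B2=E, B3=T, B4=S, B4=E, B6=T, B8=T, B8=F, B9=S, B9=E, B10=F
checked all size-1 subsets: none covers 13 outcomes (max 8/13)
the canonical winner is {2, 3}: size 2, full 13-outcome coverage, earliest index list among size-2 covers
Answer: 2, 3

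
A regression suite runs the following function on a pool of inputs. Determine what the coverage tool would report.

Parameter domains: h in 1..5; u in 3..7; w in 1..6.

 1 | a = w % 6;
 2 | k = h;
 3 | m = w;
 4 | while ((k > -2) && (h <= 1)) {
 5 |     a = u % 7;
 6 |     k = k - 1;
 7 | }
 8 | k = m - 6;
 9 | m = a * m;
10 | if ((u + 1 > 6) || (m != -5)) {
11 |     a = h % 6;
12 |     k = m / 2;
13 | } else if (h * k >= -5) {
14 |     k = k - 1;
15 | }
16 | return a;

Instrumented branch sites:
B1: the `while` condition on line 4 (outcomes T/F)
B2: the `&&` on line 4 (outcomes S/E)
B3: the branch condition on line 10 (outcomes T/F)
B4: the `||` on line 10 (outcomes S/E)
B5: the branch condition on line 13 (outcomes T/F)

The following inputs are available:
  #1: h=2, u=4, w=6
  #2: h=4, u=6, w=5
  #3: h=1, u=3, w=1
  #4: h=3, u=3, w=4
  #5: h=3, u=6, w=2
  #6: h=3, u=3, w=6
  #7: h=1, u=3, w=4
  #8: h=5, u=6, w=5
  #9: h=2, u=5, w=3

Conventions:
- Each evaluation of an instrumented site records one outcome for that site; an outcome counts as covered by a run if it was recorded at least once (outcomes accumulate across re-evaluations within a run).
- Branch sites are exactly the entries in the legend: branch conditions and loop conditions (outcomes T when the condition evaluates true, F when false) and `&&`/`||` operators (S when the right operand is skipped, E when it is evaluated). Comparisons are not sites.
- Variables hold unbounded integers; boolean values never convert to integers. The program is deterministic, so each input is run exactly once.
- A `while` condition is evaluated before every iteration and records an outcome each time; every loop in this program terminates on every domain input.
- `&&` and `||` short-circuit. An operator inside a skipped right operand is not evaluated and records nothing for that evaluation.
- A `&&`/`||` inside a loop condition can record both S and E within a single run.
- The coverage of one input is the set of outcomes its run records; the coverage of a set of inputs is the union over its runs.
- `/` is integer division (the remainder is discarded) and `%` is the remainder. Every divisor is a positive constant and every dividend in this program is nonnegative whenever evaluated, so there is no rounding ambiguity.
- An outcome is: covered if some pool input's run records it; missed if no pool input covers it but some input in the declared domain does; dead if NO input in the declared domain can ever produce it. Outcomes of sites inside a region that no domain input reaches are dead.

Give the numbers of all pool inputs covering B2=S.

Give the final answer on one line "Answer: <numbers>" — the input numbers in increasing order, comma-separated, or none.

input #1 (h=2, u=4, w=6): misses B2=S
input #2 (h=4, u=6, w=5): misses B2=S
input #3 (h=1, u=3, w=1): covers B2=S
input #4 (h=3, u=3, w=4): misses B2=S
input #5 (h=3, u=6, w=2): misses B2=S
input #6 (h=3, u=3, w=6): misses B2=S
input #7 (h=1, u=3, w=4): covers B2=S
input #8 (h=5, u=6, w=5): misses B2=S
input #9 (h=2, u=5, w=3): misses B2=S

Answer: 3, 7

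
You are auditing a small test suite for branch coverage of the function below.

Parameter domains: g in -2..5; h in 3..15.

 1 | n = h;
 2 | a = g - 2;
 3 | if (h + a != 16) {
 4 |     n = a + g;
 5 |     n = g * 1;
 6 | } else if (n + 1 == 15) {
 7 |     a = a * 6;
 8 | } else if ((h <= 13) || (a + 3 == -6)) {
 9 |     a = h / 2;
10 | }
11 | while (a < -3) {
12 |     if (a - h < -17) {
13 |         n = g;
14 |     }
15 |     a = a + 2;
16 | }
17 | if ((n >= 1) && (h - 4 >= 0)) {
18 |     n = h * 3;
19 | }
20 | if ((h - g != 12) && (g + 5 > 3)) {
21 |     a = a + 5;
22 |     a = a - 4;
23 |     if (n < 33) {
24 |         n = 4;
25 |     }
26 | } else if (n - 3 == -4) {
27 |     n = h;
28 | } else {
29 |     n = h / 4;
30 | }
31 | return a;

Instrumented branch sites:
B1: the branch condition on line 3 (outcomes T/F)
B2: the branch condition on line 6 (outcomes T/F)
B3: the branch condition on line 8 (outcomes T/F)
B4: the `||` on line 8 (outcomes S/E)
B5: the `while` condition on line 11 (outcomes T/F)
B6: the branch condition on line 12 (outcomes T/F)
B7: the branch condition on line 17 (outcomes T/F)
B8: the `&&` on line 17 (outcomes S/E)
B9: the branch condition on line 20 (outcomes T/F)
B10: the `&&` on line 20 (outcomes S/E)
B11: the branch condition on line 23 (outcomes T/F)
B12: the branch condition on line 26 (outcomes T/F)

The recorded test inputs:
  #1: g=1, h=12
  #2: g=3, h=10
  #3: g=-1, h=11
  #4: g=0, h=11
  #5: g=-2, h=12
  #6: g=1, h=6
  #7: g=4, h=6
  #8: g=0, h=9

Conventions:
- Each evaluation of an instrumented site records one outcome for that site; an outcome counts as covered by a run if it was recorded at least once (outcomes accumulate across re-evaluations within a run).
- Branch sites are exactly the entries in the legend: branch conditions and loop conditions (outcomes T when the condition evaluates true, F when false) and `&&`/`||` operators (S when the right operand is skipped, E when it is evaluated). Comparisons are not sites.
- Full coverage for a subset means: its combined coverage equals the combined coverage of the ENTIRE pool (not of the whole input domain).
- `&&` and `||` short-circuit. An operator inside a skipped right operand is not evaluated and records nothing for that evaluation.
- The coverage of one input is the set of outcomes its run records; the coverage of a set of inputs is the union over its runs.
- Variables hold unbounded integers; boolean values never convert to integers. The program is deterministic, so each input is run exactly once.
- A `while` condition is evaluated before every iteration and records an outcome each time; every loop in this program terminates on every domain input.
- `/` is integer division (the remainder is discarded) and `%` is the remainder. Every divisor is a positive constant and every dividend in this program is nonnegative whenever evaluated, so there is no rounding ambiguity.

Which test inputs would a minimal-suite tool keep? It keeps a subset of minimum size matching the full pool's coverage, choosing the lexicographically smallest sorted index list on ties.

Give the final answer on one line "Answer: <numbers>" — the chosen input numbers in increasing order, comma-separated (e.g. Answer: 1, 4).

input #1, g=1, h=12: events B1->T, B5->F, B8->E, B7->T, B10->E, B9->T, B11->F; outcomes B1=T, B5=F, B7=T, B8=E, B9=T, B10=E, B11=F
input #2, g=3, h=10: events B1->T, B5->F, B8->E, B7->T, B10->E, B9->T, B11->T; outcomes B1=T, B5=F, B7=T, B8=E, B9=T, B10=E, B11=T
input #3, g=-1, h=11: events B1->T, B5->F, B8->S, B7->F, B10->S, B9->F, B12->T; outcomes B1=T, B5=F, B7=F, B8=S, B9=F, B10=S, B12=T
input #4, g=0, h=11: events B1->T, B5->F, B8->S, B7->F, B10->E, B9->T, B11->T; outcomes B1=T, B5=F, B7=F, B8=S, B9=T, B10=E, B11=T
input #5, g=-2, h=12: events B1->T, B5->T, B6->F, B5->F, B8->S, B7->F, B10->E, B9->F, B12->F; outcomes B1=T, B5=T, B5=F, B6=F, B7=F, B8=S, B9=F, B10=E, B12=F
input #6, g=1, h=6: events B1->T, B5->F, B8->E, B7->T, B10->E, B9->T, B11->T; outcomes B1=T, B5=F, B7=T, B8=E, B9=T, B10=E, B11=T
input #7, g=4, h=6: events B1->T, B5->F, B8->E, B7->T, B10->E, B9->T, B11->T; outcomes B1=T, B5=F, B7=T, B8=E, B9=T, B10=E, B11=T
input #8, g=0, h=9: events B1->T, B5->F, B8->S, B7->F, B10->E, B9->T, B11->T; outcomes B1=T, B5=F, B7=F, B8=S, B9=T, B10=E, B11=T
pool-wide coverage (16 outcomes): B1=T, B5=T, B5=F, B6=F, B7=T, B7=F, B8=S, B8=E, B9=T, B9=F, B10=S, B10=E, B11=T, B11=F, B12=T, B12=F
checked all size-1 subsets: none covers 16 outcomes (max 9/16)
checked all size-2 subsets: none covers 16 outcomes (max 13/16)
checked all size-3 subsets: none covers 16 outcomes (max 15/16)
at size 4, {1, 2, 3, 5} reaches all 16 outcomes; every lexicographically earlier size-4 subset fails

Answer: 1, 2, 3, 5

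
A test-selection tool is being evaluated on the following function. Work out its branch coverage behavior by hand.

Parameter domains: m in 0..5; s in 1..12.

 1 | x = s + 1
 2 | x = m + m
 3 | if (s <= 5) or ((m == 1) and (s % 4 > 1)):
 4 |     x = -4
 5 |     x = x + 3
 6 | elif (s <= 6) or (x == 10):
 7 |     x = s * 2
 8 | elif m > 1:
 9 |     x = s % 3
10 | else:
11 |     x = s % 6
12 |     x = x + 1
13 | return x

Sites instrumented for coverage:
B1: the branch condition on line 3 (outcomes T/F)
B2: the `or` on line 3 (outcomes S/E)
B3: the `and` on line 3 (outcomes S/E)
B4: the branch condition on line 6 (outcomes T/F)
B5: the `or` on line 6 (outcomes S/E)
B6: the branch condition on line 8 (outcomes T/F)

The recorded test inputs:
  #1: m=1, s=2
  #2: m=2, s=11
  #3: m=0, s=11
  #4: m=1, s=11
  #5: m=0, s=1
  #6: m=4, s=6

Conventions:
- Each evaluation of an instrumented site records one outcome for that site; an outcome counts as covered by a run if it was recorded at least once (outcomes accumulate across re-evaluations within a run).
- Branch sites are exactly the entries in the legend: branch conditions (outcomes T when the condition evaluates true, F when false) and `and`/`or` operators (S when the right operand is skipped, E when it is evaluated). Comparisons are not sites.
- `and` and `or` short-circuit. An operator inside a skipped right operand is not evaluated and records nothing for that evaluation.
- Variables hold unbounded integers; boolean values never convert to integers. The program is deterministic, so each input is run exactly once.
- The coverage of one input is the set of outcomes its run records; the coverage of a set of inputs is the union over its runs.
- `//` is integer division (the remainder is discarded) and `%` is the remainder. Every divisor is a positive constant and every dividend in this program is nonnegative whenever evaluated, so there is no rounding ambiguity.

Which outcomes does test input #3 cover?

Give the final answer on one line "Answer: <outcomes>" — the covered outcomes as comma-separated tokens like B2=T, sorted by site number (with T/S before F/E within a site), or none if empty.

Event log for input #3 (m=0, s=11):
  B2->E, B3->S, B1->F, B5->E, B4->F, B6->F
deduplicating events, the covered set is: B1=F, B2=E, B3=S, B4=F, B5=E, B6=F

Answer: B1=F, B2=E, B3=S, B4=F, B5=E, B6=F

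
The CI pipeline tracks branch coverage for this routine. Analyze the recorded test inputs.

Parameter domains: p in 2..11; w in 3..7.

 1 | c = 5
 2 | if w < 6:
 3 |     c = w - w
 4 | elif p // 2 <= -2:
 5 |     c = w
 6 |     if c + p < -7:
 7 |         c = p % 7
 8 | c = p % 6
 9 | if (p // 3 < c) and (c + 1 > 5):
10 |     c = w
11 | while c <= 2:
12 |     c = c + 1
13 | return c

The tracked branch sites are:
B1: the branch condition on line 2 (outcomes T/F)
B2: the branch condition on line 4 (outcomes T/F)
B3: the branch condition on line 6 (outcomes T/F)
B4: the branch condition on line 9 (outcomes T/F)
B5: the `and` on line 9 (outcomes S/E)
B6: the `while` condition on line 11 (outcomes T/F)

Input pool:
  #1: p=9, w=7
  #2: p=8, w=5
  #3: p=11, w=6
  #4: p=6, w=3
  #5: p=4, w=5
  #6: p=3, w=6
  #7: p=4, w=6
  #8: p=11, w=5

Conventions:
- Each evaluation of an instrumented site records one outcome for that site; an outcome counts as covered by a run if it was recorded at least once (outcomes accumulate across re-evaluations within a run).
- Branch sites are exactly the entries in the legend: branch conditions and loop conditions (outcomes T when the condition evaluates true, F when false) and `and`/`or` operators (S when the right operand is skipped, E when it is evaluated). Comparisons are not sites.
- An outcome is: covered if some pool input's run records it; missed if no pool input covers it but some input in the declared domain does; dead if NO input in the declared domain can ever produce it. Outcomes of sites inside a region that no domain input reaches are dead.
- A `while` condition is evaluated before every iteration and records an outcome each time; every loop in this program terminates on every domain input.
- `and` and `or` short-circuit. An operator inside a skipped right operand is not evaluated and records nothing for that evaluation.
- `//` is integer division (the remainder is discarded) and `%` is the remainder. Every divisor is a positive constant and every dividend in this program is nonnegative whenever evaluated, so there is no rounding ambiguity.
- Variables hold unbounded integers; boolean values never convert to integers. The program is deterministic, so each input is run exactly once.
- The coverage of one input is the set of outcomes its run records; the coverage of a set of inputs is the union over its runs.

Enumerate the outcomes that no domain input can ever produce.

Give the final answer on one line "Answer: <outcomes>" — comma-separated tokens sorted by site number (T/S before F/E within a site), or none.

checking every outcome against all 50 domain inputs:
  B2=T: unreachable across the whole domain -> dead
  B3=T: unreachable across the whole domain -> dead
  B3=F: unreachable across the whole domain -> dead
  reachable outcomes have witnesses, e.g. B1=T (e.g. p=2, w=3), B1=F (e.g. p=2, w=6), B2=F (e.g. p=2, w=6), B4=T (e.g. p=5, w=3)

Answer: B2=T, B3=T, B3=F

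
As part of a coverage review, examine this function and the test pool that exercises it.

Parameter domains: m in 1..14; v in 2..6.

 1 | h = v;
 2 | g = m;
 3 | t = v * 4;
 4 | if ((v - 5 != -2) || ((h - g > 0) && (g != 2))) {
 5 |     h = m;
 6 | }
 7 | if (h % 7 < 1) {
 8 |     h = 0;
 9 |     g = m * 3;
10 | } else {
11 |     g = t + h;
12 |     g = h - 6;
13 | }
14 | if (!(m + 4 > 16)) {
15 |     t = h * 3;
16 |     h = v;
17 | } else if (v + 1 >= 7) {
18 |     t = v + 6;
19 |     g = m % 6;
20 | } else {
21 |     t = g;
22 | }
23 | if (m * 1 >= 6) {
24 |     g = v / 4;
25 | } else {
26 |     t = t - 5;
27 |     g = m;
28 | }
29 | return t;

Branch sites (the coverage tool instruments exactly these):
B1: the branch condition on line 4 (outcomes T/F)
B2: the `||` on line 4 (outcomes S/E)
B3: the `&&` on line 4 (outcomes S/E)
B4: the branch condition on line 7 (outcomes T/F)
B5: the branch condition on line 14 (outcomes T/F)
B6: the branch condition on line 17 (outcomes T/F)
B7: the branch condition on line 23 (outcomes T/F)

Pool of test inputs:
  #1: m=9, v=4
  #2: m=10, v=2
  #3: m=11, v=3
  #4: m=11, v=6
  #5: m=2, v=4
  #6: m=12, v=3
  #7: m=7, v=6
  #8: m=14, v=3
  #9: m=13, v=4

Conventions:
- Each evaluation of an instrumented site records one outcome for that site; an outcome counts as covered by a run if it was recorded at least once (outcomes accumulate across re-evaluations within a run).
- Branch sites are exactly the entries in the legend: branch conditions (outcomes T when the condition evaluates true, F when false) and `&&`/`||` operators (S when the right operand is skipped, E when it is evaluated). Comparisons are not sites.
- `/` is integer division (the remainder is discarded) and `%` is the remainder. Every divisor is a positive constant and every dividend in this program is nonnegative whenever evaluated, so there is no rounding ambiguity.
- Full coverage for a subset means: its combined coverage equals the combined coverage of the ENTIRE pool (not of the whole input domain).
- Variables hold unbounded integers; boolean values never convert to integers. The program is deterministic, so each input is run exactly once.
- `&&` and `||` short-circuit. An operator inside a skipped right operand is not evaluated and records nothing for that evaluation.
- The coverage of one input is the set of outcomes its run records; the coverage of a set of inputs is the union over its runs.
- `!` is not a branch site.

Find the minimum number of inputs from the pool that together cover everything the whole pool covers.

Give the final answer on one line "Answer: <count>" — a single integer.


test 1 (m=9, v=4) fires B2->S, B1->T, B4->F, B5->T, B7->T; hits B1=T, B2=S, B4=F, B5=T, B7=T
test 2 (m=10, v=2) fires B2->S, B1->T, B4->F, B5->T, B7->T; hits B1=T, B2=S, B4=F, B5=T, B7=T
test 3 (m=11, v=3) fires B2->E, B3->S, B1->F, B4->F, B5->T, B7->T; hits B1=F, B2=E, B3=S, B4=F, B5=T, B7=T
test 4 (m=11, v=6) fires B2->S, B1->T, B4->F, B5->T, B7->T; hits B1=T, B2=S, B4=F, B5=T, B7=T
test 5 (m=2, v=4) fires B2->S, B1->T, B4->F, B5->T, B7->F; hits B1=T, B2=S, B4=F, B5=T, B7=F
test 6 (m=12, v=3) fires B2->E, B3->S, B1->F, B4->F, B5->T, B7->T; hits B1=F, B2=E, B3=S, B4=F, B5=T, B7=T
test 7 (m=7, v=6) fires B2->S, B1->T, B4->T, B5->T, B7->T; hits B1=T, B2=S, B4=T, B5=T, B7=T
test 8 (m=14, v=3) fires B2->E, B3->S, B1->F, B4->F, B5->F, B6->F, B7->T; hits B1=F, B2=E, B3=S, B4=F, B5=F, B6=F, B7=T
test 9 (m=13, v=4) fires B2->S, B1->T, B4->F, B5->F, B6->F, B7->T; hits B1=T, B2=S, B4=F, B5=F, B6=F, B7=T
pool-wide coverage (12 outcomes): B1=T, B1=F, B2=S, B2=E, B3=S, B4=T, B4=F, B5=T, B5=F, B6=F, B7=T, B7=F
no size-1 subset reaches all 12 outcomes (best union: 7/12)
no size-2 subset reaches all 12 outcomes (best union: 11/12)
the canonical winner is {5, 7, 8}: size 3, full 12-outcome coverage, earliest index list among size-3 covers
Answer: 3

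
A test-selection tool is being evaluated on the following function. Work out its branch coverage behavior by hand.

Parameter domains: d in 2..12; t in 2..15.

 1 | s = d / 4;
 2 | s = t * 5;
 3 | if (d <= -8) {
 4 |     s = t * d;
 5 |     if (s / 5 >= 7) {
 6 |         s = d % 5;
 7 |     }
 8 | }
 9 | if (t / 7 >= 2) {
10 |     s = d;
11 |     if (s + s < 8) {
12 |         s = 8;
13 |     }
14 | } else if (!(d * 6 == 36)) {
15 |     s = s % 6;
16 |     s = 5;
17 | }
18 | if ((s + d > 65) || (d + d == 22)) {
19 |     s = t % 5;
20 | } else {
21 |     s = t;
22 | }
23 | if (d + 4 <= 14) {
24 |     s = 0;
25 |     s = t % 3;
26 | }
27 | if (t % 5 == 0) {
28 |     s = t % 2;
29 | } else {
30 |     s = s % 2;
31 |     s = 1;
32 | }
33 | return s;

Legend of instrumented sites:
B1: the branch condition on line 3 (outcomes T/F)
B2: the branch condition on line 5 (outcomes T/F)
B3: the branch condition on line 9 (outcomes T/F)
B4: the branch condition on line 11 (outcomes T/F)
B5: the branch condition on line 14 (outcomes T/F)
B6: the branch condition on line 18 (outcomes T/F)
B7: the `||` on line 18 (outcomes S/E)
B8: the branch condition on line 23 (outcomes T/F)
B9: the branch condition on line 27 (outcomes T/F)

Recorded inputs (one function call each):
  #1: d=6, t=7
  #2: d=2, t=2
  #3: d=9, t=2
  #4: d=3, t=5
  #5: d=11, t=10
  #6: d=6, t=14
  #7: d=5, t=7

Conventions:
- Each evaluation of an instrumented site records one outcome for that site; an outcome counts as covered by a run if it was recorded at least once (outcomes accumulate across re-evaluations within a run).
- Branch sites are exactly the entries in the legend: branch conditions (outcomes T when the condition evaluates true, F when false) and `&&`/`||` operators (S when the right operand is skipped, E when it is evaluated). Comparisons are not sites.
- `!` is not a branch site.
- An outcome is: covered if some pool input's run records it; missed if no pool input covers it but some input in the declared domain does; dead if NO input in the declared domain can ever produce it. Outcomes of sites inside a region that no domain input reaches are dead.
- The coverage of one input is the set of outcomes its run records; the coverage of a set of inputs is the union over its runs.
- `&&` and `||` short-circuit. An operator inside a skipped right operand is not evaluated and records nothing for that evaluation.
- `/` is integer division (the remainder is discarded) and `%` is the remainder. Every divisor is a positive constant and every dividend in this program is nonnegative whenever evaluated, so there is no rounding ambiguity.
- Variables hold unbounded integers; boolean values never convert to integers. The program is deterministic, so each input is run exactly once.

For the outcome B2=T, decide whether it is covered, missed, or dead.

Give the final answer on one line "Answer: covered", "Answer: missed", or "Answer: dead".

no pool input records B2=T
checking all 154 inputs in the declared domain: B2=T is never recorded -> dead

Answer: dead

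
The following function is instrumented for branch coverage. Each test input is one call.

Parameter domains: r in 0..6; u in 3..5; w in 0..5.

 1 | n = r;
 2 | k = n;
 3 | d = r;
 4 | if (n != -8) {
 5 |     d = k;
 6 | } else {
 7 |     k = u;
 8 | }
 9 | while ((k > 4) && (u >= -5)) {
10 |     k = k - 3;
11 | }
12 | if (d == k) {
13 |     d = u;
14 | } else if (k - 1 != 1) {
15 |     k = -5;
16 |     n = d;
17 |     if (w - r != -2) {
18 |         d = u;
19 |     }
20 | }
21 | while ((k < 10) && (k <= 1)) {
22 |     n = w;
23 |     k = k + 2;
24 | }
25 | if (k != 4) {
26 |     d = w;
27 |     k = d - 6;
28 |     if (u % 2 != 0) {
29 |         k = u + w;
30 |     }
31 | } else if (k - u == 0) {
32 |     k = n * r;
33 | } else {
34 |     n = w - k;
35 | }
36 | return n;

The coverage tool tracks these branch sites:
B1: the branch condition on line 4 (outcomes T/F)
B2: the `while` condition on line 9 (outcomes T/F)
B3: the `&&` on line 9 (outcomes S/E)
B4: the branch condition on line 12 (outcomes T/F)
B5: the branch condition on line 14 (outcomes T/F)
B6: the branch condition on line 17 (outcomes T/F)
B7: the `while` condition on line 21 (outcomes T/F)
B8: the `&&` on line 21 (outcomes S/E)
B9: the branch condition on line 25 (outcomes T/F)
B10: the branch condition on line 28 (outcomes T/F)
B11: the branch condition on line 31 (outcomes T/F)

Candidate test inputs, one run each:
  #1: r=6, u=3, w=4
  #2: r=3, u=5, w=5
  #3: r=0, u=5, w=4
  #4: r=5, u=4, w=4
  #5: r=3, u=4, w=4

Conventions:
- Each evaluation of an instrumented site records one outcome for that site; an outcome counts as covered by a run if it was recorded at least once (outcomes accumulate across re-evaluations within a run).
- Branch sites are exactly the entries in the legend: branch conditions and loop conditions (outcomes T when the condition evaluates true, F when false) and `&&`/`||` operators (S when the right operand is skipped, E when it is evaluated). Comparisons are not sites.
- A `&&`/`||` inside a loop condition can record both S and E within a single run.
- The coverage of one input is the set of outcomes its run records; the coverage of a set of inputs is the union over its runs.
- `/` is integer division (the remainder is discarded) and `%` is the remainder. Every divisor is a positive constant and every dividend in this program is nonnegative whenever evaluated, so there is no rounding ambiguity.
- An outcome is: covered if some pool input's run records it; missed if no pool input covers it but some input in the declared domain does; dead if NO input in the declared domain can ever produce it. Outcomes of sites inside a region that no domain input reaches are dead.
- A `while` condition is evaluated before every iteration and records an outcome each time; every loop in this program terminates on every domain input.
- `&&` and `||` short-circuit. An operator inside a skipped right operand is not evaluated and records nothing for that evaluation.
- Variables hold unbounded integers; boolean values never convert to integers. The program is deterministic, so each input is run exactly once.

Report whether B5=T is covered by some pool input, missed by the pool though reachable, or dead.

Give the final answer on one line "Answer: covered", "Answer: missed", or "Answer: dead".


B5=T is recorded by pool input(s) 1 -> covered
Answer: covered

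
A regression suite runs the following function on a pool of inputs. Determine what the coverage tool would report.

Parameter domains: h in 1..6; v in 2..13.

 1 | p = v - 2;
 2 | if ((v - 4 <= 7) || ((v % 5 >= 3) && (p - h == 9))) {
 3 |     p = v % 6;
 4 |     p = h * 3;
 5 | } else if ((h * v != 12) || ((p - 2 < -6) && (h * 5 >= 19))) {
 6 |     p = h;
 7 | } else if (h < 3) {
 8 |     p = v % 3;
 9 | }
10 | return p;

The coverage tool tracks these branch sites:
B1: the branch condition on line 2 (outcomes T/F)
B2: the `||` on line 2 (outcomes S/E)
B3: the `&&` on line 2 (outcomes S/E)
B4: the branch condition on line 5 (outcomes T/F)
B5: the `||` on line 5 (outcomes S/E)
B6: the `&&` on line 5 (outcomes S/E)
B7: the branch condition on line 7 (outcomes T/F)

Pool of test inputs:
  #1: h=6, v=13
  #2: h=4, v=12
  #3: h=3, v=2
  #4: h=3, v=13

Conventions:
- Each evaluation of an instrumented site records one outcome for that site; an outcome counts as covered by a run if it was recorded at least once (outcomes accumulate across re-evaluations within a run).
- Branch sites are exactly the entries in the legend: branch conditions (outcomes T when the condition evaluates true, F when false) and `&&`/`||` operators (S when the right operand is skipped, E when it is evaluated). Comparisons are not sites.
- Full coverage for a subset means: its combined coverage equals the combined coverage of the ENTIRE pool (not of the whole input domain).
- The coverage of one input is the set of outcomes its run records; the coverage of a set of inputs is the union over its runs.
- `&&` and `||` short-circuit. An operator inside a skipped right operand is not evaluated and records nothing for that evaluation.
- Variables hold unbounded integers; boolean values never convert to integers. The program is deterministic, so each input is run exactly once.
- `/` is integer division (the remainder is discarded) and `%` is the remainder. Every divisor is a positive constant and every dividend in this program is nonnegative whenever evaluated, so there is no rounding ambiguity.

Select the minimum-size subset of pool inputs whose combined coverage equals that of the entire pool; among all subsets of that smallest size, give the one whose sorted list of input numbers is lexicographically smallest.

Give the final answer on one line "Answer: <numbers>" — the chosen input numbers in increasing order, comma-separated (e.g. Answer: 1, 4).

input #1 (h=6, v=13): events B2->E, B3->E, B1->F, B5->S, B4->T; covers B1=F, B2=E, B3=E, B4=T, B5=S
input #2 (h=4, v=12): events B2->E, B3->S, B1->F, B5->S, B4->T; covers B1=F, B2=E, B3=S, B4=T, B5=S
input #3 (h=3, v=2): events B2->S, B1->T; covers B1=T, B2=S
input #4 (h=3, v=13): events B2->E, B3->E, B1->F, B5->S, B4->T; covers B1=F, B2=E, B3=E, B4=T, B5=S
pool-wide coverage (8 outcomes): B1=T, B1=F, B2=S, B2=E, B3=S, B3=E, B4=T, B5=S
size 1 is not enough: best union over all size-1 subsets is 5/8
size 2 is not enough: best union over all size-2 subsets is 7/8
at size 3, {1, 2, 3} reaches all 8 outcomes; every lexicographically earlier size-3 subset fails

Answer: 1, 2, 3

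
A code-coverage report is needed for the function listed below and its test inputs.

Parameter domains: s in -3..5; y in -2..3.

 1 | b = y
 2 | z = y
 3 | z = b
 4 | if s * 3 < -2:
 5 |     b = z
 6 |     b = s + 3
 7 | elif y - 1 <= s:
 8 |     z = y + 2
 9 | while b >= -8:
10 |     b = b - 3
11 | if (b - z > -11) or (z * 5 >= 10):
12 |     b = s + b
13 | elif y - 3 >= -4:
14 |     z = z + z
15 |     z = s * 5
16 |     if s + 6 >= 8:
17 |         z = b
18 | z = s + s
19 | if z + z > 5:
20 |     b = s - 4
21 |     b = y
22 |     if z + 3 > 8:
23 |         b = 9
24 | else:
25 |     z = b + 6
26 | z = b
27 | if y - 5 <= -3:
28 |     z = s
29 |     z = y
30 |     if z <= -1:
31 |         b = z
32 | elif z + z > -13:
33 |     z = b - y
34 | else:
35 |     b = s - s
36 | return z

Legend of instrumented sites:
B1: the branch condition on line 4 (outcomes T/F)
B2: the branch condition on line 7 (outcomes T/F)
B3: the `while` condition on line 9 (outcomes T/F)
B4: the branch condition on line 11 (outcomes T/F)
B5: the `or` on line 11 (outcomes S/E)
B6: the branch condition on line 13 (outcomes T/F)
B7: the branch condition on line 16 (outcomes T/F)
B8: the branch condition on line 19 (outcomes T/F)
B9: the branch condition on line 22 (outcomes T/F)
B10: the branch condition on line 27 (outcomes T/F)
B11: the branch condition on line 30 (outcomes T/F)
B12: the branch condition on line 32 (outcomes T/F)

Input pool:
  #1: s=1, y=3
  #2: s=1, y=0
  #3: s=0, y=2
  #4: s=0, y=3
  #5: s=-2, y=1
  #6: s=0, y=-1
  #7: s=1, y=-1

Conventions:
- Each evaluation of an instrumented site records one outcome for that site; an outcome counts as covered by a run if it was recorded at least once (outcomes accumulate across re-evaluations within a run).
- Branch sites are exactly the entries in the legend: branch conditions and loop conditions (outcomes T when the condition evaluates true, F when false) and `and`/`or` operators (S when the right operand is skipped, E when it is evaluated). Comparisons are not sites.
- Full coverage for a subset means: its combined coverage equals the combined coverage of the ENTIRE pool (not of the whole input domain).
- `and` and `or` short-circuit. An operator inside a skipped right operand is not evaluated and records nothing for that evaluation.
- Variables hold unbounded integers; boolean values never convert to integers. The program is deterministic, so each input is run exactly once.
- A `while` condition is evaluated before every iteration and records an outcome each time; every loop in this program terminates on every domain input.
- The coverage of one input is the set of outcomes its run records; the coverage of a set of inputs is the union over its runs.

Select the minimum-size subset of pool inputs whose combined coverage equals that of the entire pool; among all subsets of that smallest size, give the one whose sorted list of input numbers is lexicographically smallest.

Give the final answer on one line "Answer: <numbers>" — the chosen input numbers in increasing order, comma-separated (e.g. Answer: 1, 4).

#1 (s=1, y=3) -> B1->F, B2->F, B3->T, B3->T, B3->T, B3->T, B3->F, B5->E, B4->T, B8->F, B10->F, B12->F; covered: B1=F, B2=F, B3=T, B3=F, B4=T, B5=E, B8=F, B10=F, B12=F
#2 (s=1, y=0) -> B1->F, B2->T, B3->T, B3->T, B3->T, B3->F, B5->E, B4->T, B8->F, B10->T, B11->F; covered: B1=F, B2=T, B3=T, B3=F, B4=T, B5=E, B8=F, B10=T, B11=F
#3 (s=0, y=2) -> B1->F, B2->F, B3->T, B3->T, B3->T, B3->T, B3->F, B5->E, B4->T, B8->F, B10->T, B11->F; covered: B1=F, B2=F, B3=T, B3=F, B4=T, B5=E, B8=F, B10=T, B11=F
#4 (s=0, y=3) -> B1->F, B2->F, B3->T, B3->T, B3->T, B3->T, B3->F, B5->E, B4->T, B8->F, B10->F, B12->F; covered: B1=F, B2=F, B3=T, B3=F, B4=T, B5=E, B8=F, B10=F, B12=F
#5 (s=-2, y=1) -> B1->T, B3->T, B3->T, B3->T, B3->T, B3->F, B5->E, B4->F, B6->T, B7->F, B8->F, B10->T, B11->F; covered: B1=T, B3=T, B3=F, B4=F, B5=E, B6=T, B7=F, B8=F, B10=T, B11=F
#6 (s=0, y=-1) -> B1->F, B2->T, B3->T, B3->T, B3->T, B3->F, B5->E, B4->F, B6->T, B7->F, B8->F, B10->T, B11->T; covered: B1=F, B2=T, B3=T, B3=F, B4=F, B5=E, B6=T, B7=F, B8=F, B10=T, B11=T
#7 (s=1, y=-1) -> B1->F, B2->T, B3->T, B3->T, B3->T, B3->F, B5->E, B4->F, B6->T, B7->F, B8->F, B10->T, B11->T; covered: B1=F, B2=T, B3=T, B3=F, B4=F, B5=E, B6=T, B7=F, B8=F, B10=T, B11=T
the full pool covers 17 outcomes: B1=T, B1=F, B2=T, B2=F, B3=T, B3=F, B4=T, B4=F, B5=E, B6=T, B7=F, B8=F, B10=T, B10=F, B11=T, B11=F, B12=F
checked all size-1 subsets: none covers 17 outcomes (max 11/17)
checked all size-2 subsets: none covers 17 outcomes (max 15/17)
size 3: inputs {1, 5, 6} cover all 17 outcomes, and no lexicographically smaller subset of this size does

Answer: 1, 5, 6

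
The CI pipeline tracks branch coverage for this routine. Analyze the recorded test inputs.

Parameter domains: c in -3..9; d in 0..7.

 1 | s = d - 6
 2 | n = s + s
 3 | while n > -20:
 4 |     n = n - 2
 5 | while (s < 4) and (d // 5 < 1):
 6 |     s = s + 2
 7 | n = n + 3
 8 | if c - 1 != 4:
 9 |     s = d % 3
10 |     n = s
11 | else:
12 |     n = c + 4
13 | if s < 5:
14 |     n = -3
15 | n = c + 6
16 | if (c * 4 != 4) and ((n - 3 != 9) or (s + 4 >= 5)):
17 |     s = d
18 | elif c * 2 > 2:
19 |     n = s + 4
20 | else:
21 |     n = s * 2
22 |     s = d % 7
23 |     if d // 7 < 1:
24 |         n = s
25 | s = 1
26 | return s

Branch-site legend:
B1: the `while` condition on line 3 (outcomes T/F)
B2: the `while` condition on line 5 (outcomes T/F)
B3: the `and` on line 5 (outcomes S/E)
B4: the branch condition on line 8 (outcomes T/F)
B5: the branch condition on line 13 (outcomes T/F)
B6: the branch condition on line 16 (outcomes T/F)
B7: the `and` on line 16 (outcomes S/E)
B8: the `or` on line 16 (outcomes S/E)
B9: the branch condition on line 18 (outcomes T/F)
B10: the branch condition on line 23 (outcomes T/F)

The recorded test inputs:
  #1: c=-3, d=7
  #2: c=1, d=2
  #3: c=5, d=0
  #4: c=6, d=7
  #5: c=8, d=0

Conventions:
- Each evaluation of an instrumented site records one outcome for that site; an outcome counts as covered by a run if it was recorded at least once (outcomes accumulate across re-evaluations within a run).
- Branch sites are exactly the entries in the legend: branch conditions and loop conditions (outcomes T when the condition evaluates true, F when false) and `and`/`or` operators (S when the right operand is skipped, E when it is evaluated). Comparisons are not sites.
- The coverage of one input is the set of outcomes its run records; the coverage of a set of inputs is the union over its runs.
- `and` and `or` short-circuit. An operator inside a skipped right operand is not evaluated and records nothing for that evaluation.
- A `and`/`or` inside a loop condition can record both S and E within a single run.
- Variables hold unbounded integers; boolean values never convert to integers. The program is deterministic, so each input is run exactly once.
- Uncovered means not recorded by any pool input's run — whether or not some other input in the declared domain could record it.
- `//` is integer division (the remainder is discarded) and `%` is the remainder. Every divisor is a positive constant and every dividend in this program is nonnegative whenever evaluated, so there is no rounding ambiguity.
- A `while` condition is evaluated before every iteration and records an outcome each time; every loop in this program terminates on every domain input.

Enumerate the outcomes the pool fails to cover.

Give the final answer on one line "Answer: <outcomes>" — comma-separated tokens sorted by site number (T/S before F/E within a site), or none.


#1 (c=-3, d=7) -> B1->T, B1->T, B1->T, B1->T, B1->T, B1->T, B1->T, B1->T, B1->T, B1->T, B1->T, B1->F, B3->E, B2->F, ...; covered: B1=T, B1=F, B2=F, B3=E, B4=T, B5=T, B6=T, B7=E, B8=S
#2 (c=1, d=2) -> B1->T, B1->T, B1->T, B1->T, B1->T, B1->T, B1->F, B3->E, B2->T, B3->E, B2->T, B3->E, B2->T, B3->E, ...; covered: B1=T, B1=F, B2=T, B2=F, B3=S, B3=E, B4=T, B5=T, B6=F, B7=S, B9=F, B10=T
#3 (c=5, d=0) -> B1->T, B1->T, B1->T, B1->T, B1->F, B3->E, B2->T, B3->E, B2->T, B3->E, B2->T, B3->E, B2->T, B3->E, ...; covered: B1=T, B1=F, B2=T, B2=F, B3=S, B3=E, B4=F, B5=T, B6=T, B7=E, B8=S
#4 (c=6, d=7) -> B1->T, B1->T, B1->T, B1->T, B1->T, B1->T, B1->T, B1->T, B1->T, B1->T, B1->T, B1->F, B3->E, B2->F, ...; covered: B1=T, B1=F, B2=F, B3=E, B4=T, B5=T, B6=T, B7=E, B8=E
#5 (c=8, d=0) -> B1->T, B1->T, B1->T, B1->T, B1->F, B3->E, B2->T, B3->E, B2->T, B3->E, B2->T, B3->E, B2->T, B3->E, ...; covered: B1=T, B1=F, B2=T, B2=F, B3=S, B3=E, B4=T, B5=T, B6=T, B7=E, B8=S
union over the pool: B1=T, B1=F, B2=T, B2=F, B3=S, B3=E, B4=T, B4=F, B5=T, B6=T, B6=F, B7=S, B7=E, B8=S, B8=E, B9=F, B10=T
uncovered (3 of 20): B5=F, B9=T, B10=F
Answer: B5=F, B9=T, B10=F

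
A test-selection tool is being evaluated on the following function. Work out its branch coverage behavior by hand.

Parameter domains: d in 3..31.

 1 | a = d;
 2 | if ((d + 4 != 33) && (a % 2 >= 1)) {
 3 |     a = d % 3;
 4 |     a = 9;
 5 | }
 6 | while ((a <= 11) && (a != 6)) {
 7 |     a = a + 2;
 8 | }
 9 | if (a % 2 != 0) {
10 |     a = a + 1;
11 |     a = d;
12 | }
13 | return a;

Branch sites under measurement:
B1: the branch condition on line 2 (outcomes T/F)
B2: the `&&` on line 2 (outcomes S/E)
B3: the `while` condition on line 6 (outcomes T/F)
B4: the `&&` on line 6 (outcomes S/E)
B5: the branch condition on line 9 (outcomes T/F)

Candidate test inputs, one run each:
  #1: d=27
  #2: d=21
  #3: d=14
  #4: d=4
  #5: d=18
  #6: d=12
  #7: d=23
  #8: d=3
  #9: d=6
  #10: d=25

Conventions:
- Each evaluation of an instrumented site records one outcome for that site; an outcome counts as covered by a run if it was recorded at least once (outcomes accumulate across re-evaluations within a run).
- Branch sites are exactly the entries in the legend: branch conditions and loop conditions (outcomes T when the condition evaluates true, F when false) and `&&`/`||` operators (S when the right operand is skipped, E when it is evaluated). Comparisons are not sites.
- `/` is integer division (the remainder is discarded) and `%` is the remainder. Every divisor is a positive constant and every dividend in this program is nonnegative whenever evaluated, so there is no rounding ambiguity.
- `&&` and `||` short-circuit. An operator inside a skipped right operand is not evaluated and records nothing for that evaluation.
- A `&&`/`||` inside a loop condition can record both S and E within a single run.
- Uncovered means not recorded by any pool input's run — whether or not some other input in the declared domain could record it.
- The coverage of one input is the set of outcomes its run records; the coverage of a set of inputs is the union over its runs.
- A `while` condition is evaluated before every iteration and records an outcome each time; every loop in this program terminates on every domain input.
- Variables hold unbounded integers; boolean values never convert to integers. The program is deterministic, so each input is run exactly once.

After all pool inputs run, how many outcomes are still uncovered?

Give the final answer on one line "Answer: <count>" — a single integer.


input #1 (d=27): events B2->E, B1->T, B4->E, B3->T, B4->E, B3->T, B4->S, B3->F, B5->T; covers B1=T, B2=E, B3=T, B3=F, B4=S, B4=E, B5=T
input #2 (d=21): events B2->E, B1->T, B4->E, B3->T, B4->E, B3->T, B4->S, B3->F, B5->T; covers B1=T, B2=E, B3=T, B3=F, B4=S, B4=E, B5=T
input #3 (d=14): events B2->E, B1->F, B4->S, B3->F, B5->F; covers B1=F, B2=E, B3=F, B4=S, B5=F
input #4 (d=4): events B2->E, B1->F, B4->E, B3->T, B4->E, B3->F, B5->F; covers B1=F, B2=E, B3=T, B3=F, B4=E, B5=F
input #5 (d=18): events B2->E, B1->F, B4->S, B3->F, B5->F; covers B1=F, B2=E, B3=F, B4=S, B5=F
input #6 (d=12): events B2->E, B1->F, B4->S, B3->F, B5->F; covers B1=F, B2=E, B3=F, B4=S, B5=F
input #7 (d=23): events B2->E, B1->T, B4->E, B3->T, B4->E, B3->T, B4->S, B3->F, B5->T; covers B1=T, B2=E, B3=T, B3=F, B4=S, B4=E, B5=T
input #8 (d=3): events B2->E, B1->T, B4->E, B3->T, B4->E, B3->T, B4->S, B3->F, B5->T; covers B1=T, B2=E, B3=T, B3=F, B4=S, B4=E, B5=T
input #9 (d=6): events B2->E, B1->F, B4->E, B3->F, B5->F; covers B1=F, B2=E, B3=F, B4=E, B5=F
input #10 (d=25): events B2->E, B1->T, B4->E, B3->T, B4->E, B3->T, B4->S, B3->F, B5->T; covers B1=T, B2=E, B3=T, B3=F, B4=S, B4=E, B5=T
union over the pool: B1=T, B1=F, B2=E, B3=T, B3=F, B4=S, B4=E, B5=T, B5=F
uncovered (1 of 10): B2=S
Answer: 1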